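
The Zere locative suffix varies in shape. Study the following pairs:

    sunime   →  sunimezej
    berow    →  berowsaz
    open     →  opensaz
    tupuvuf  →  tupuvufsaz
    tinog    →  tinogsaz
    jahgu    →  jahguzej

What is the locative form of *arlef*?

The suffix is conditioned by the final sound: -saz when the stem ends in a consonant (*berow*, *open*, *tupuvuf*, *tinog*); -zej when the stem ends in a vowel (*sunime*, *jahgu*).
*arlef*: final sound = /f/, a consonant → -saz → *arlefsaz*.

arlefsaz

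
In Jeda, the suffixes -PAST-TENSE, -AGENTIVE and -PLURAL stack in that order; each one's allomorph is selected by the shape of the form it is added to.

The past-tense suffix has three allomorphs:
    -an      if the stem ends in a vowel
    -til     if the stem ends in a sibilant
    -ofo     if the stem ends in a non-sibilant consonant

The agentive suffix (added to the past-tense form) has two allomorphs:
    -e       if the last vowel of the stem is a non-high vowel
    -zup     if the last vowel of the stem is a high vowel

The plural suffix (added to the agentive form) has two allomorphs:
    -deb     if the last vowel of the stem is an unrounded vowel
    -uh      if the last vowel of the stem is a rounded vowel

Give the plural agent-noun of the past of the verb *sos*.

*sos* — final sound /s/ (a sibilant) → -til → *sostil*.
Since the last vowel of the past-tense form *sostil* is /i/ (a high vowel), it takes -zup, giving *sostilzup*.
The agentive form *sostilzup* — last vowel /u/ (a rounded vowel) → -uh → *sostilzupuh*.

sostilzupuh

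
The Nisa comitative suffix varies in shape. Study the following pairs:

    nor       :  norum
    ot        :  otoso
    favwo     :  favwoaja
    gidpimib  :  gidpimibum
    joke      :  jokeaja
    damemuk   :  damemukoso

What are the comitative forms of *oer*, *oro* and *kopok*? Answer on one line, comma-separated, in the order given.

oerum, oroaja, kopokoso

Looking at the final sound of each stem: -oso when the stem ends in a voiceless consonant (*ot*, *damemuk*); -um when the stem ends in a voiced consonant (*nor*, *gidpimib*); -aja when the stem ends in a vowel (*favwo*, *joke*).
Since the final sound of *oer* is /r/ (a voiced consonant), it takes -um, giving *oerum*.
*oro* — final sound /o/ (a vowel) → -aja → *oroaja*.
*kopok* — final sound /k/ (a voiceless consonant) → -oso → *kopokoso*.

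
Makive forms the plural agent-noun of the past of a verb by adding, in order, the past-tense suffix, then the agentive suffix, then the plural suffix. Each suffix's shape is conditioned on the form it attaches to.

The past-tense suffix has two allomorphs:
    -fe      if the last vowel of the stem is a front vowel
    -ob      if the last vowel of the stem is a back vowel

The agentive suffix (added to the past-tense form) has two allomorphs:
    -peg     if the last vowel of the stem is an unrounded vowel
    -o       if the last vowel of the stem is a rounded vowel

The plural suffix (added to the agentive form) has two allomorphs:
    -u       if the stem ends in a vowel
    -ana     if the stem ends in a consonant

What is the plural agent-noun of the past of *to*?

toobou

The last vowel of *to* is /o/, which is a back vowel, so the past-tense suffix is -ob, giving *toob*.
The past-tense form *toob*: last vowel = /o/, a rounded vowel → -o → *toobo*.
The final sound of the agentive form *toobo* is /o/, which is a vowel, so the plural suffix is -u, giving *toobou*.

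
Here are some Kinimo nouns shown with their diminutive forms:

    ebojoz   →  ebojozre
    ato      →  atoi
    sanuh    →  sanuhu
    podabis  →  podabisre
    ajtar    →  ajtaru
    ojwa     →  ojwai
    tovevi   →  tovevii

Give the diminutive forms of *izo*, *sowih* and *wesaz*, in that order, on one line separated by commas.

The pattern is sibilance of the final sound: -re when the stem ends in a sibilant (*ebojoz*, *podabis*); -u when the stem ends in a non-sibilant consonant (*sanuh*, *ajtar*); -i when the stem ends in a vowel (*ato*, *ojwa*, *tovevi*).
Since the final sound of *izo* is /o/ (a vowel), it takes -i, giving *izoi*.
*sowih* — final sound /h/ (a non-sibilant consonant) → -u → *sowihu*.
The final sound of *wesaz* is /z/, which is a sibilant, so the suffix is -re, giving *wesazre*.

izoi, sowihu, wesazre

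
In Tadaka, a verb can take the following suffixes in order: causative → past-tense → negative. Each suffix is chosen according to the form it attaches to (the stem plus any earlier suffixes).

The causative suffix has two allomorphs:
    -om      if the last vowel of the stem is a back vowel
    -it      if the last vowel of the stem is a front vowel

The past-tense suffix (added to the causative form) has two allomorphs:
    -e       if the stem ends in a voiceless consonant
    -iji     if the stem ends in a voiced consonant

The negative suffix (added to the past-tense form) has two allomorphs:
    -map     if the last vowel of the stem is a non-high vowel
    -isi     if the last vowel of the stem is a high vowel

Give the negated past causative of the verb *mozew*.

*mozew* — last vowel /e/ (a front vowel) → -it → *mozewit*.
Since the final consonant of the causative form *mozewit* is /t/ (voiceless), it takes -e, giving *mozewite*.
The last vowel of the past-tense form *mozewite* is /e/, which is a non-high vowel, so the negative suffix is -map, giving *mozewitemap*.

mozewitemap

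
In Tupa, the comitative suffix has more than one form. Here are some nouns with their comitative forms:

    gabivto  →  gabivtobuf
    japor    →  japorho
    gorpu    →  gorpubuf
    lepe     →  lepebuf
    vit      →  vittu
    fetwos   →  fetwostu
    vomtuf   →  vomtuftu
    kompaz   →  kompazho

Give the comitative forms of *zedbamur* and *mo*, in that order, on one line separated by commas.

zedbamurho, mobuf

Looking at the final sound of each stem: -tu when the stem ends in a voiceless consonant (*vit*, *fetwos*, *vomtuf*); -ho when the stem ends in a voiced consonant (*japor*, *kompaz*); -buf when the stem ends in a vowel (*gabivto*, *gorpu*, *lepe*).
*zedbamur* — final sound /r/ (a voiced consonant) → -ho → *zedbamurho*.
*mo*: final sound = /o/, a vowel → -buf → *mobuf*.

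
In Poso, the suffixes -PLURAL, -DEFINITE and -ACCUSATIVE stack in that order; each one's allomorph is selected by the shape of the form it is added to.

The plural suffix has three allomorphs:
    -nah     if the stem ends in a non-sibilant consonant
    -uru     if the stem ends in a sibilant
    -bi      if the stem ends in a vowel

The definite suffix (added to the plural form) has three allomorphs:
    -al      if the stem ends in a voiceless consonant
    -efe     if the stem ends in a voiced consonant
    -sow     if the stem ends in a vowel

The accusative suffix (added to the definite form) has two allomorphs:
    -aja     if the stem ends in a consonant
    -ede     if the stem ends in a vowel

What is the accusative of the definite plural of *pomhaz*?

*pomhaz*: final sound = /z/, a sibilant → -uru → *pomhazuru*.
The plural form *pomhazuru* — final sound /u/ (a vowel) → -sow → *pomhazurusow*.
The definite form *pomhazurusow*: final sound = /w/, a consonant → -aja → *pomhazurusowaja*.

pomhazurusowaja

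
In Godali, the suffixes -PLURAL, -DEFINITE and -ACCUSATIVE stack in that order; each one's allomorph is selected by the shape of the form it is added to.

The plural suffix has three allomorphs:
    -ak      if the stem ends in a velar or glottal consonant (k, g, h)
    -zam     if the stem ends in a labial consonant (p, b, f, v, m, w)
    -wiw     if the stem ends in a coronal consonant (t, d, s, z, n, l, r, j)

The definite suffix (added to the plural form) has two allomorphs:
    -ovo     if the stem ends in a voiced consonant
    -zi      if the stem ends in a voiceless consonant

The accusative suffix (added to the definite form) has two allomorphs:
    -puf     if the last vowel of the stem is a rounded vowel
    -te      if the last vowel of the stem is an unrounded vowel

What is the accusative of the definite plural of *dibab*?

Since the final consonant of *dibab* is /b/ (labial), it takes -zam, giving *dibabzam*.
The final consonant of the plural form *dibabzam* is /m/, which is voiced, so the definite suffix is -ovo, giving *dibabzamovo*.
The definite form *dibabzamovo*: last vowel = /o/, a rounded vowel → -puf → *dibabzamovopuf*.

dibabzamovopuf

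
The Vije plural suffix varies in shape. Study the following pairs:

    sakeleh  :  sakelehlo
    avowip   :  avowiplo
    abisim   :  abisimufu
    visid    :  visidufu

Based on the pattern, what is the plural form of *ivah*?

The alternation tracks the final consonant of the stem — -lo when the stem ends in a voiceless consonant (*sakeleh*, *avowip*); -ufu when the stem ends in a voiced consonant (*abisim*, *visid*).
Since the final consonant of *ivah* is /h/ (voiceless), it takes -lo, giving *ivahlo*.

ivahlo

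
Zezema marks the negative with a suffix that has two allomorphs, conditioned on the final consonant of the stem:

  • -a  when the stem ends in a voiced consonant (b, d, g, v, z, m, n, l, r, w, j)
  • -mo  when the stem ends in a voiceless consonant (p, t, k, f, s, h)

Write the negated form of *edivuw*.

*edivuw* — final consonant /w/ (voiced) → -a → *edivuwa*.

edivuwa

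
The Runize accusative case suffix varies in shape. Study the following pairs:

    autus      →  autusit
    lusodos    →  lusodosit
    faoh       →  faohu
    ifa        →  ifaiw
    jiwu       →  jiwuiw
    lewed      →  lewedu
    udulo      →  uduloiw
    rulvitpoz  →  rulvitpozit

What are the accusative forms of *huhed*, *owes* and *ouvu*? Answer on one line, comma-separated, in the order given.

huhedu, owesit, ouvuiw

Looking at the final sound of each stem: -it when the stem ends in a sibilant (*autus*, *lusodos*, *rulvitpoz*); -u when the stem ends in a non-sibilant consonant (*faoh*, *lewed*); -iw when the stem ends in a vowel (*ifa*, *jiwu*, *udulo*).
*huhed*: final sound = /d/, a non-sibilant consonant → -u → *huhedu*.
Since the final sound of *owes* is /s/ (a sibilant), it takes -it, giving *owesit*.
*ouvu*: final sound = /u/, a vowel → -iw → *ouvuiw*.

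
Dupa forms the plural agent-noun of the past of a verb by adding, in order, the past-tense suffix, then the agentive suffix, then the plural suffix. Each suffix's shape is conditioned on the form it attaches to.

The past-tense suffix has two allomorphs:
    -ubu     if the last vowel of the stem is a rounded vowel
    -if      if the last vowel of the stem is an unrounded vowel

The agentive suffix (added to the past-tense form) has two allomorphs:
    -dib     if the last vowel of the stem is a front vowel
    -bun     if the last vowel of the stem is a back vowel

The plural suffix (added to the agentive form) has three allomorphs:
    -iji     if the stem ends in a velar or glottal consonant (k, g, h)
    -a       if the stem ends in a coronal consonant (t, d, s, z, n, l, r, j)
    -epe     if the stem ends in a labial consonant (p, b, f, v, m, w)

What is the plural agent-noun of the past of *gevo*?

Since the last vowel of *gevo* is /o/ (a rounded vowel), it takes -ubu, giving *gevoubu*.
The past-tense form *gevoubu*: last vowel = /u/, a back vowel → -bun → *gevoububun*.
The final consonant of the agentive form *gevoububun* is /n/, which is coronal, so the plural suffix is -a, giving *gevoububuna*.

gevoububuna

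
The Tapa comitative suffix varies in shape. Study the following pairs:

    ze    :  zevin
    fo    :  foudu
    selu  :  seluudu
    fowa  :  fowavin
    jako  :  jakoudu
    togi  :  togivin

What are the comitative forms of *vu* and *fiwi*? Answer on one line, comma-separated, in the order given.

The suffix is conditioned by the last vowel: -udu when the last vowel of the stem is a rounded vowel (*fo*, *selu*, *jako*); -vin when the last vowel of the stem is an unrounded vowel (*ze*, *fowa*, *togi*).
The last vowel of *vu* is /u/, which is a rounded vowel, so the suffix is -udu, giving *vuudu*.
*fiwi* — last vowel /i/ (an unrounded vowel) → -vin → *fiwivin*.

vuudu, fiwivin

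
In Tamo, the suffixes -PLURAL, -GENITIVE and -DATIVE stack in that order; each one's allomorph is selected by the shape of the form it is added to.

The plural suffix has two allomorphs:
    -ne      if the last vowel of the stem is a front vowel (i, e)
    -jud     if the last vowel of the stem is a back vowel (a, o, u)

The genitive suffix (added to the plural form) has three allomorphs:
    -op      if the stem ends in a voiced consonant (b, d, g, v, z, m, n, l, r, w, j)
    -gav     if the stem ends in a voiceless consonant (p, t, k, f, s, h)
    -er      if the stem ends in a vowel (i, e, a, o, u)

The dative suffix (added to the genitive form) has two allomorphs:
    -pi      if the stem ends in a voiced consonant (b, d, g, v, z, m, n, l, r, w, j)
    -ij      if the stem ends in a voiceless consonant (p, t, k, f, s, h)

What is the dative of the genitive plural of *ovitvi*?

ovitvineerpi

*ovitvi* — last vowel /i/ (a front vowel) → -ne → *ovitvine*.
The plural form *ovitvine* — final sound /e/ (a vowel) → -er → *ovitvineer*.
The genitive form *ovitvineer* — final consonant /r/ (voiced) → -pi → *ovitvineerpi*.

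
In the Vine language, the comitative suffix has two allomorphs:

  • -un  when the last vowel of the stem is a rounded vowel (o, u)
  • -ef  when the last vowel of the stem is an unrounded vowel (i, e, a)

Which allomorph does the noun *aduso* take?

-un

*aduso*: last vowel = /o/, a rounded vowel → -un.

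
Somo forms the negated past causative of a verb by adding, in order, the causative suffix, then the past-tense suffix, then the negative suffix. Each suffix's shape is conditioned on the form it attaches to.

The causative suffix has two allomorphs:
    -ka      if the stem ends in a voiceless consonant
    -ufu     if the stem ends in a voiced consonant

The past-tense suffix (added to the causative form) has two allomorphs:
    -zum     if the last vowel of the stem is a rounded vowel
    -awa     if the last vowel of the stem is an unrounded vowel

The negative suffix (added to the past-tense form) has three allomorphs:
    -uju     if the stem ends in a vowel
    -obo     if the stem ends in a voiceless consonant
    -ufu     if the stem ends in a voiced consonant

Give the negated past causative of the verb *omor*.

*omor*: final consonant = /r/, voiced → -ufu → *omorufu*.
The causative form *omorufu*: last vowel = /u/, a rounded vowel → -zum → *omorufuzum*.
Since the final sound of the past-tense form *omorufuzum* is /m/ (a voiced consonant), it takes -ufu, giving *omorufuzumufu*.

omorufuzumufu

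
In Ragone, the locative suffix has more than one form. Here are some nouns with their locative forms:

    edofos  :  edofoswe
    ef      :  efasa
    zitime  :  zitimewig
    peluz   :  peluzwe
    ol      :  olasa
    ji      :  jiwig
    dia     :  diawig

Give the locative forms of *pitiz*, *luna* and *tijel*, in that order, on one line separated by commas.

pitizwe, lunawig, tijelasa

Looking at the final sound of each stem: -we when the stem ends in a sibilant (*edofos*, *peluz*); -asa when the stem ends in a non-sibilant consonant (*ef*, *ol*); -wig when the stem ends in a vowel (*zitime*, *ji*, *dia*).
*pitiz*: final sound = /z/, a sibilant → -we → *pitizwe*.
*luna*: final sound = /a/, a vowel → -wig → *lunawig*.
Since the final sound of *tijel* is /l/ (a non-sibilant consonant), it takes -asa, giving *tijelasa*.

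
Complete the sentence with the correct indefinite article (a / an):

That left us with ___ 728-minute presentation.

The indefinite article is chosen by the initial *sound* of the following word, not its spelling.
The number *728* is spoken "seven hundred …", beginning with /ˈsɛvən/ — a consonant sound.
So the article is *a*: That left us with a 728-minute presentation.

a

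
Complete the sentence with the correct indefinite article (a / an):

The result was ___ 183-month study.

a

The indefinite article is chosen by the initial *sound* of the following word, not its spelling.
The number *183* is spoken "one hundred …", beginning with /wʌn/ — a consonant sound.
So the article is *a*: The result was a 183-month study.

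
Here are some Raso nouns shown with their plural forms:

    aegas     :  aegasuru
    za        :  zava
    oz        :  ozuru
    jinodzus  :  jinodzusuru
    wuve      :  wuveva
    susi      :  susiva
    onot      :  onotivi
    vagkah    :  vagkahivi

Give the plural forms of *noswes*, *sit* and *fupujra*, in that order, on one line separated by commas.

noswesuru, sitivi, fupujrava

The pattern is sibilance of the final sound: -uru when the stem ends in a sibilant (*aegas*, *oz*, *jinodzus*); -ivi when the stem ends in a non-sibilant consonant (*onot*, *vagkah*); -va when the stem ends in a vowel (*za*, *wuve*, *susi*).
*noswes* — final sound /s/ (a sibilant) → -uru → *noswesuru*.
The final sound of *sit* is /t/, which is a non-sibilant consonant, so the suffix is -ivi, giving *sitivi*.
The final sound of *fupujra* is /a/, which is a vowel, so the suffix is -va, giving *fupujrava*.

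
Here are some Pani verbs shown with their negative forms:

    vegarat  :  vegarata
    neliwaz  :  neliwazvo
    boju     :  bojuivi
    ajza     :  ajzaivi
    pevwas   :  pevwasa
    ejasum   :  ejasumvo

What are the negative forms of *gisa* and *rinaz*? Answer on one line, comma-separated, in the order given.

The pattern is voicing of the final sound: -a when the stem ends in a voiceless consonant (*vegarat*, *pevwas*); -vo when the stem ends in a voiced consonant (*neliwaz*, *ejasum*); -ivi when the stem ends in a vowel (*boju*, *ajza*).
*gisa*: final sound = /a/, a vowel → -ivi → *gisaivi*.
The final sound of *rinaz* is /z/, which is a voiced consonant, so the suffix is -vo, giving *rinazvo*.

gisaivi, rinazvo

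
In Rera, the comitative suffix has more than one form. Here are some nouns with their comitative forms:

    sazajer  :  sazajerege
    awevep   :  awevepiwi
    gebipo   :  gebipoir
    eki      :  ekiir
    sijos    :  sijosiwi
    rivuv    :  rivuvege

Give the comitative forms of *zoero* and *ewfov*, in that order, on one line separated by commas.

zoeroir, ewfovege

The suffix is conditioned by the final sound: -iwi when the stem ends in a voiceless consonant (*awevep*, *sijos*); -ege when the stem ends in a voiced consonant (*sazajer*, *rivuv*); -ir when the stem ends in a vowel (*gebipo*, *eki*).
*zoero* — final sound /o/ (a vowel) → -ir → *zoeroir*.
*ewfov*: final sound = /v/, a voiced consonant → -ege → *ewfovege*.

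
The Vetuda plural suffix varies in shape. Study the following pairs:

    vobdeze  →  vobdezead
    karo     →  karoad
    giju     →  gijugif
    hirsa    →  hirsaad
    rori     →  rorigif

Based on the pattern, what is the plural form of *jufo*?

The pattern is height harmony: -gif when the last vowel of the stem is a high vowel (*giju*, *rori*); -ad when the last vowel of the stem is a non-high vowel (*vobdeze*, *karo*, *hirsa*).
The last vowel of *jufo* is /o/, which is a non-high vowel, so the suffix is -ad, giving *jufoad*.

jufoad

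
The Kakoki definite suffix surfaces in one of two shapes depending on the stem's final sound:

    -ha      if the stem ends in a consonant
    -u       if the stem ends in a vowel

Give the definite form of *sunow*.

sunowha

*sunow* — final sound /w/ (a consonant) → -ha → *sunowha*.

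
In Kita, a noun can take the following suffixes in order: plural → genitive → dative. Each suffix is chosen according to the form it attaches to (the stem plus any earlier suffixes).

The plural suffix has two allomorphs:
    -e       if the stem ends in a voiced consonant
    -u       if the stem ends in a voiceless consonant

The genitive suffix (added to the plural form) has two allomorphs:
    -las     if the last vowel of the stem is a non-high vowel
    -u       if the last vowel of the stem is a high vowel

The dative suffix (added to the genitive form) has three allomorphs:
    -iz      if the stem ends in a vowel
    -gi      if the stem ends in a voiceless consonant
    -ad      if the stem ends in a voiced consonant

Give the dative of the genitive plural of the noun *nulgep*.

*nulgep*: final consonant = /p/, voiceless → -u → *nulgepu*.
The plural form *nulgepu*: last vowel = /u/, a high vowel → -u → *nulgepuu*.
The genitive form *nulgepuu*: final sound = /u/, a vowel → -iz → *nulgepuuiz*.

nulgepuuiz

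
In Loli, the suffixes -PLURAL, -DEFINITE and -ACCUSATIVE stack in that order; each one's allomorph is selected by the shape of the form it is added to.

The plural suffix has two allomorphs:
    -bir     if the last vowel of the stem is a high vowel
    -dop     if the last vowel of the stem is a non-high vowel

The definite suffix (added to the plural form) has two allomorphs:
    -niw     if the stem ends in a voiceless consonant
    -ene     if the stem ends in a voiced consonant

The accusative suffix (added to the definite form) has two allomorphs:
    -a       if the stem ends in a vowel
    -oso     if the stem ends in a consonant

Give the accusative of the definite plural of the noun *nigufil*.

*nigufil* — last vowel /i/ (a high vowel) → -bir → *nigufilbir*.
The final consonant of the plural form *nigufilbir* is /r/, which is voiced, so the definite suffix is -ene, giving *nigufilbirene*.
The definite form *nigufilbirene*: final sound = /e/, a vowel → -a → *nigufilbirenea*.

nigufilbirenea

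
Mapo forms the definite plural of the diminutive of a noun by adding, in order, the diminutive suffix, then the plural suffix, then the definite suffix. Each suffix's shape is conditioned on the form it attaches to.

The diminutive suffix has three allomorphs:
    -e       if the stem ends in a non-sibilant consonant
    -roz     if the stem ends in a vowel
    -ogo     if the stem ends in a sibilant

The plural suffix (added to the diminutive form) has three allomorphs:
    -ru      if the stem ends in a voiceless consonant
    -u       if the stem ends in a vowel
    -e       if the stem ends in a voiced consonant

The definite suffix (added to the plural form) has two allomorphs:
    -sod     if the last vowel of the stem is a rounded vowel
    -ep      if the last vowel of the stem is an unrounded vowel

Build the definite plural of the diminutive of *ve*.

*ve* — final sound /e/ (a vowel) → -roz → *veroz*.
The diminutive form *veroz*: final sound = /z/, a voiced consonant → -e → *veroze*.
The plural form *veroze*: last vowel = /e/, an unrounded vowel → -ep → *verozeep*.

verozeep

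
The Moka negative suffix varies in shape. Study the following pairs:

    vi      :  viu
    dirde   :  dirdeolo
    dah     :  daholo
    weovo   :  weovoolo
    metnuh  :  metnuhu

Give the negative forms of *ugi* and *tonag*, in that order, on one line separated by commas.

ugiu, tonagolo

The suffix is conditioned by the last vowel: -u when the last vowel of the stem is a high vowel (*vi*, *metnuh*); -olo when the last vowel of the stem is a non-high vowel (*dirde*, *dah*, *weovo*).
The last vowel of *ugi* is /i/, which is a high vowel, so the suffix is -u, giving *ugiu*.
Since the last vowel of *tonag* is /a/ (a non-high vowel), it takes -olo, giving *tonagolo*.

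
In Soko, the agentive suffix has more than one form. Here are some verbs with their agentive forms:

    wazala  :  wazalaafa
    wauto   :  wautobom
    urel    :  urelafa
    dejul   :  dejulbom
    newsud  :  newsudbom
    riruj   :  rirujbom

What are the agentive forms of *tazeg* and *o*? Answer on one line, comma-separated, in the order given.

The alternation tracks the last vowel of the stem — -bom when the last vowel of the stem is a rounded vowel (*wauto*, *dejul*, *newsud*, *riruj*); -afa when the last vowel of the stem is an unrounded vowel (*wazala*, *urel*).
*tazeg*: last vowel = /e/, an unrounded vowel → -afa → *tazegafa*.
*o* — last vowel /o/ (a rounded vowel) → -bom → *obom*.

tazegafa, obom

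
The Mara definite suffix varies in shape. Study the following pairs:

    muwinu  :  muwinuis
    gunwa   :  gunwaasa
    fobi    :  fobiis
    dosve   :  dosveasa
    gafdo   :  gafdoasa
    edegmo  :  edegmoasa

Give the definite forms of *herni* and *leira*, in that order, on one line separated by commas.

The pattern is height harmony: -is when the last vowel of the stem is a high vowel (*muwinu*, *fobi*); -asa when the last vowel of the stem is a non-high vowel (*gunwa*, *dosve*, *gafdo*, *edegmo*).
Since the last vowel of *herni* is /i/ (a high vowel), it takes -is, giving *herniis*.
Since the last vowel of *leira* is /a/ (a non-high vowel), it takes -asa, giving *leiraasa*.

herniis, leiraasa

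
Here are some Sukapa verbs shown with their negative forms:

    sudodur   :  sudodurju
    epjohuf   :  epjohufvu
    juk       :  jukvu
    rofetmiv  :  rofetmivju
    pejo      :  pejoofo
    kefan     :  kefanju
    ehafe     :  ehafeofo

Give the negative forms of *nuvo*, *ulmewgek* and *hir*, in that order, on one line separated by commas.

nuvoofo, ulmewgekvu, hirju

The suffix is conditioned by the final sound: -vu when the stem ends in a voiceless consonant (*epjohuf*, *juk*); -ju when the stem ends in a voiced consonant (*sudodur*, *rofetmiv*, *kefan*); -ofo when the stem ends in a vowel (*pejo*, *ehafe*).
*nuvo* — final sound /o/ (a vowel) → -ofo → *nuvoofo*.
*ulmewgek* — final sound /k/ (a voiceless consonant) → -vu → *ulmewgekvu*.
*hir* — final sound /r/ (a voiced consonant) → -ju → *hirju*.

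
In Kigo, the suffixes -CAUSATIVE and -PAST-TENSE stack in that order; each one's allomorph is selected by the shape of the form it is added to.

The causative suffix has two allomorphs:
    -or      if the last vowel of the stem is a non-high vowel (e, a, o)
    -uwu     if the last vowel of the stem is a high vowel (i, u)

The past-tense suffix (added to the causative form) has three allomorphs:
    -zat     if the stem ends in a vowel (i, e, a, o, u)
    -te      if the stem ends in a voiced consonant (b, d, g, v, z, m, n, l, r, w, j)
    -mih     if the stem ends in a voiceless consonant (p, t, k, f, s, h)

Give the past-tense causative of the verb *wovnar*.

wovnarorte

*wovnar* — last vowel /a/ (a non-high vowel) → -or → *wovnaror*.
The final sound of the causative form *wovnaror* is /r/, which is a voiced consonant, so the past-tense suffix is -te, giving *wovnarorte*.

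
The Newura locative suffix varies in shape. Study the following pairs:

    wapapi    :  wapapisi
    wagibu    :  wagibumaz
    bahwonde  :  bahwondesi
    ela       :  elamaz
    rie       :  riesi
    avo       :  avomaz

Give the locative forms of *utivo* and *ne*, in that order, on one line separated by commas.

The alternation tracks the last vowel of the stem — -si when the last vowel of the stem is a front vowel (*wapapi*, *bahwonde*, *rie*); -maz when the last vowel of the stem is a back vowel (*wagibu*, *ela*, *avo*).
*utivo* — last vowel /o/ (a back vowel) → -maz → *utivomaz*.
*ne*: last vowel = /e/, a front vowel → -si → *nesi*.

utivomaz, nesi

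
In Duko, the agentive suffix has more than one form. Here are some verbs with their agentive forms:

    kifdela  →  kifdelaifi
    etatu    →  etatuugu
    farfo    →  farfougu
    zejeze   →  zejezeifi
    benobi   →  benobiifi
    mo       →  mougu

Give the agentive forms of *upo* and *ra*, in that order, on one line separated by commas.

upougu, raifi

The alternation tracks the last vowel of the stem — -ugu when the last vowel of the stem is a rounded vowel (*etatu*, *farfo*, *mo*); -ifi when the last vowel of the stem is an unrounded vowel (*kifdela*, *zejeze*, *benobi*).
*upo*: last vowel = /o/, a rounded vowel → -ugu → *upougu*.
Since the last vowel of *ra* is /a/ (an unrounded vowel), it takes -ifi, giving *raifi*.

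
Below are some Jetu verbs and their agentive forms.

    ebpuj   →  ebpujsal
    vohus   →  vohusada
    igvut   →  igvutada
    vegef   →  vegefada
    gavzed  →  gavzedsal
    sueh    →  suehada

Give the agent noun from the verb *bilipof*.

The alternation tracks the final consonant of the stem — -ada when the stem ends in a voiceless consonant (*vohus*, *igvut*, *vegef*, *sueh*); -sal when the stem ends in a voiced consonant (*ebpuj*, *gavzed*).
Since the final consonant of *bilipof* is /f/ (voiceless), it takes -ada, giving *bilipofada*.

bilipofada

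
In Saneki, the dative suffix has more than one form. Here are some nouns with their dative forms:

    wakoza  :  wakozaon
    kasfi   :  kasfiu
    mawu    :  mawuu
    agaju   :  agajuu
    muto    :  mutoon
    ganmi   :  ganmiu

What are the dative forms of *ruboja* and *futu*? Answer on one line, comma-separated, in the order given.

Looking at the last vowel of each stem: -u when the last vowel of the stem is a high vowel (*kasfi*, *mawu*, *agaju*, *ganmi*); -on when the last vowel of the stem is a non-high vowel (*wakoza*, *muto*).
*ruboja*: last vowel = /a/, a non-high vowel → -on → *rubojaon*.
*futu* — last vowel /u/ (a high vowel) → -u → *futuu*.

rubojaon, futuu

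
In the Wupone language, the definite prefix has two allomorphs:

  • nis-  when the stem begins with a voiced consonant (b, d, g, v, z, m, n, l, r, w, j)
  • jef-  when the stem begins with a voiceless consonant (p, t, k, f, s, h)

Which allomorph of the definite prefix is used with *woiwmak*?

The first consonant of *woiwmak* is /w/, which is voiced, so the prefix is nis-.

nis-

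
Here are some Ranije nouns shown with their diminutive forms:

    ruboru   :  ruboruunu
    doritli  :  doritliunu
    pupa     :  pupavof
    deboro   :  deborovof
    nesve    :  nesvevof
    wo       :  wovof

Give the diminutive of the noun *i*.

Looking at the last vowel of each stem: -unu when the last vowel of the stem is a high vowel (*ruboru*, *doritli*); -vof when the last vowel of the stem is a non-high vowel (*pupa*, *deboro*, *nesve*, *wo*).
*i*: last vowel = /i/, a high vowel → -unu → *iunu*.

iunu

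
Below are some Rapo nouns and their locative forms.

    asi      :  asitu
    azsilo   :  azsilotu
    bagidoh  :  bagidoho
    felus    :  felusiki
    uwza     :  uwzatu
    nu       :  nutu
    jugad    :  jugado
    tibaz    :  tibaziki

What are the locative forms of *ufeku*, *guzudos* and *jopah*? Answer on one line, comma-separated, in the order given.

The alternation tracks the final sound of the stem — -iki when the stem ends in a sibilant (*felus*, *tibaz*); -o when the stem ends in a non-sibilant consonant (*bagidoh*, *jugad*); -tu when the stem ends in a vowel (*asi*, *azsilo*, *uwza*, *nu*).
The final sound of *ufeku* is /u/, which is a vowel, so the suffix is -tu, giving *ufekutu*.
*guzudos*: final sound = /s/, a sibilant → -iki → *guzudosiki*.
Since the final sound of *jopah* is /h/ (a non-sibilant consonant), it takes -o, giving *jopaho*.

ufekutu, guzudosiki, jopaho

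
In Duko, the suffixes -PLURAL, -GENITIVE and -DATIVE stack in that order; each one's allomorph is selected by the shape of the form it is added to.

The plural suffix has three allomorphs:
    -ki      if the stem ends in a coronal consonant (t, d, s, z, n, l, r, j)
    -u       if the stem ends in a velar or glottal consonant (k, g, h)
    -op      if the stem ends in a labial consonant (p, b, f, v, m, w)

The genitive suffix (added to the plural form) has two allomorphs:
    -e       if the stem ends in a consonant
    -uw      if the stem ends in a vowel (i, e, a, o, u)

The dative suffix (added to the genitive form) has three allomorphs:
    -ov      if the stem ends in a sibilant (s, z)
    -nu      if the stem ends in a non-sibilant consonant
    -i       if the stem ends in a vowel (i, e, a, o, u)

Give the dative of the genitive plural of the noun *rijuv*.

*rijuv*: final consonant = /v/, labial → -op → *rijuvop*.
The plural form *rijuvop* — final sound /p/ (a consonant) → -e → *rijuvope*.
The final sound of the genitive form *rijuvope* is /e/, which is a vowel, so the dative suffix is -i, giving *rijuvopei*.

rijuvopei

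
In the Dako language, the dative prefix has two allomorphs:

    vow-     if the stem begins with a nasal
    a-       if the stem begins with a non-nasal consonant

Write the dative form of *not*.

*not* — first consonant /n/ (a nasal) → vow- → *vownot*.

vownot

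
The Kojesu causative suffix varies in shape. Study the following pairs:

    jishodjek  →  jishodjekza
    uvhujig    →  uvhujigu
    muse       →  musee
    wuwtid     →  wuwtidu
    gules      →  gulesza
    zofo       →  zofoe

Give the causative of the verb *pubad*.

pubadu

Looking at the final sound of each stem: -za when the stem ends in a voiceless consonant (*jishodjek*, *gules*); -u when the stem ends in a voiced consonant (*uvhujig*, *wuwtid*); -e when the stem ends in a vowel (*muse*, *zofo*).
Since the final sound of *pubad* is /d/ (a voiced consonant), it takes -u, giving *pubadu*.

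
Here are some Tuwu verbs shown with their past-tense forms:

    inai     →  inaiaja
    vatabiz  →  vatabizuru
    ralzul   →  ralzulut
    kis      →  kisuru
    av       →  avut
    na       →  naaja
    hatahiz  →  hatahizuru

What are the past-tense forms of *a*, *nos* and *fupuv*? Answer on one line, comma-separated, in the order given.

Looking at the final sound of each stem: -uru when the stem ends in a sibilant (*vatabiz*, *kis*, *hatahiz*); -ut when the stem ends in a non-sibilant consonant (*ralzul*, *av*); -aja when the stem ends in a vowel (*inai*, *na*).
*a*: final sound = /a/, a vowel → -aja → *aaja*.
The final sound of *nos* is /s/, which is a sibilant, so the suffix is -uru, giving *nosuru*.
Since the final sound of *fupuv* is /v/ (a non-sibilant consonant), it takes -ut, giving *fupuvut*.

aaja, nosuru, fupuvut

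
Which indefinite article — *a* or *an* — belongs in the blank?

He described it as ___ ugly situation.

an

The indefinite article is chosen by the initial *sound* of the following word, not its spelling.
*ugly* begins with the sound /ʌ/ (u pronounced /ʌ/) — a vowel sound.
So the article is *an*: He described it as an ugly situation.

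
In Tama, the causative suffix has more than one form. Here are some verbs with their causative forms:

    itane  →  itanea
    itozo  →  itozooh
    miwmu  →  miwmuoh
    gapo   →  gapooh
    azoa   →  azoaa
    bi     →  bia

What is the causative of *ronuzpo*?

The suffix is conditioned by the last vowel: -oh when the last vowel of the stem is a rounded vowel (*itozo*, *miwmu*, *gapo*); -a when the last vowel of the stem is an unrounded vowel (*itane*, *azoa*, *bi*).
*ronuzpo* — last vowel /o/ (a rounded vowel) → -oh → *ronuzpooh*.

ronuzpooh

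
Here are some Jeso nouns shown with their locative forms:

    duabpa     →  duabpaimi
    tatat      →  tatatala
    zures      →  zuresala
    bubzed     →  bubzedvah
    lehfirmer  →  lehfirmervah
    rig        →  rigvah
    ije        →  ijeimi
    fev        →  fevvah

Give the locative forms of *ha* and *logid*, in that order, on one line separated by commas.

The suffix is conditioned by the final sound: -ala when the stem ends in a voiceless consonant (*tatat*, *zures*); -vah when the stem ends in a voiced consonant (*bubzed*, *lehfirmer*, *rig*, *fev*); -imi when the stem ends in a vowel (*duabpa*, *ije*).
The final sound of *ha* is /a/, which is a vowel, so the suffix is -imi, giving *haimi*.
*logid* — final sound /d/ (a voiced consonant) → -vah → *logidvah*.

haimi, logidvah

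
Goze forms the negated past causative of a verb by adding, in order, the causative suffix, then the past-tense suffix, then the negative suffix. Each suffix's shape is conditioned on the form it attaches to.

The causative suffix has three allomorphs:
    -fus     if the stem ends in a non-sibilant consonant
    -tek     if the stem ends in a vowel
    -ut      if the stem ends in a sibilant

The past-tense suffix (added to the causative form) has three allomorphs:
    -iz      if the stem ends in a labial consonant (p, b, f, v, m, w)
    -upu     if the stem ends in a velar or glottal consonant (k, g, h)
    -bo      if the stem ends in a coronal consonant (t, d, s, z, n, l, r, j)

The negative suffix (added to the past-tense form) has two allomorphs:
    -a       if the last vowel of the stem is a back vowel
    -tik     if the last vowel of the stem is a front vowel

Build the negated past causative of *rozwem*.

rozwemfusboa

The final sound of *rozwem* is /m/, which is a non-sibilant consonant, so the causative suffix is -fus, giving *rozwemfus*.
The final consonant of the causative form *rozwemfus* is /s/, which is coronal, so the past-tense suffix is -bo, giving *rozwemfusbo*.
Since the last vowel of the past-tense form *rozwemfusbo* is /o/ (a back vowel), it takes -a, giving *rozwemfusboa*.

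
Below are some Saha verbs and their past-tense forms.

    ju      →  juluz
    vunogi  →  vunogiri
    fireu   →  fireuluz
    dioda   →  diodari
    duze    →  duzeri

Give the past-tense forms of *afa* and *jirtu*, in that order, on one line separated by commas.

The alternation tracks the last vowel of the stem — -luz when the last vowel of the stem is a rounded vowel (*ju*, *fireu*); -ri when the last vowel of the stem is an unrounded vowel (*vunogi*, *dioda*, *duze*).
*afa*: last vowel = /a/, an unrounded vowel → -ri → *afari*.
Since the last vowel of *jirtu* is /u/ (a rounded vowel), it takes -luz, giving *jirtuluz*.

afari, jirtuluz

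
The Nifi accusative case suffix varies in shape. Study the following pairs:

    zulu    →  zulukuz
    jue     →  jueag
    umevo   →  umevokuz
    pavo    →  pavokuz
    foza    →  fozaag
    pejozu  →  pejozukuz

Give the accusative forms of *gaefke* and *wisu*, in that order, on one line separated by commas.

The pattern is rounding harmony: -kuz when the last vowel of the stem is a rounded vowel (*zulu*, *umevo*, *pavo*, *pejozu*); -ag when the last vowel of the stem is an unrounded vowel (*jue*, *foza*).
*gaefke*: last vowel = /e/, an unrounded vowel → -ag → *gaefkeag*.
*wisu*: last vowel = /u/, a rounded vowel → -kuz → *wisukuz*.

gaefkeag, wisukuz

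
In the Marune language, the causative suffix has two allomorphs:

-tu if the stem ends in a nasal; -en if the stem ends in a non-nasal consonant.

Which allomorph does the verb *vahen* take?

-tu

*vahen*: final consonant = /n/, a nasal → -tu.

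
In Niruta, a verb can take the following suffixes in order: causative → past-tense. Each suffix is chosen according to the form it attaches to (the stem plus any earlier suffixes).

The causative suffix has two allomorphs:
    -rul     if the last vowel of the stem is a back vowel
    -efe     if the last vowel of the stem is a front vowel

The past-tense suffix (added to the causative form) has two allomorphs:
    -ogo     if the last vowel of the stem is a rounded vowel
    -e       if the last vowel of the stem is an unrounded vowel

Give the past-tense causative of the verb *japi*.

*japi*: last vowel = /i/, a front vowel → -efe → *japiefe*.
The causative form *japiefe*: last vowel = /e/, an unrounded vowel → -e → *japiefee*.

japiefee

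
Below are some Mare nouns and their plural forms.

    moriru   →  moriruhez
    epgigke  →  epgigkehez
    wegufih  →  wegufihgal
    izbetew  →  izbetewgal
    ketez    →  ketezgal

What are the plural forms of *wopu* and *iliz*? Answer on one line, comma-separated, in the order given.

wopuhez, ilizgal

The pattern is consonant vs. vowel: -gal when the stem ends in a consonant (*wegufih*, *izbetew*, *ketez*); -hez when the stem ends in a vowel (*moriru*, *epgigke*).
The final sound of *wopu* is /u/, which is a vowel, so the suffix is -hez, giving *wopuhez*.
*iliz*: final sound = /z/, a consonant → -gal → *ilizgal*.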